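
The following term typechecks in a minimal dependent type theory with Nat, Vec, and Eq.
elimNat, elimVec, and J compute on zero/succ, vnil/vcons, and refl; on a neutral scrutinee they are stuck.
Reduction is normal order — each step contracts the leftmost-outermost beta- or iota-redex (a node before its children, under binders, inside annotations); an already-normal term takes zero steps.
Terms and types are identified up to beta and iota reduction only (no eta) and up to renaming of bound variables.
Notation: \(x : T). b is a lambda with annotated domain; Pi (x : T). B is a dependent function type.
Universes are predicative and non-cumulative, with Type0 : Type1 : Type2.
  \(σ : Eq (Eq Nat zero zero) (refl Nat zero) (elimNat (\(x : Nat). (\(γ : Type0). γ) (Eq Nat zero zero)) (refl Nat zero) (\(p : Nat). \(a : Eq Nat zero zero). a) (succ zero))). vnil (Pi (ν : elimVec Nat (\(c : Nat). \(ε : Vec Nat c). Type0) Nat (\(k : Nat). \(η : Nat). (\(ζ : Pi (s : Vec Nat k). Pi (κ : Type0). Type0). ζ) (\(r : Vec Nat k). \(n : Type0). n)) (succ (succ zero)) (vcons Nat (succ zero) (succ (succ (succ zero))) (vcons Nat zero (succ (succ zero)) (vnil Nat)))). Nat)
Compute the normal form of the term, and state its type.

reduced normal form:
  \(σ : Eq (Eq Nat zero zero) (refl Nat zero) (refl Nat zero)). vnil (Pi (x : Nat). Nat)
inferred type:
  Pi (σ : Eq (Eq Nat zero zero) (refl Nat zero) (refl Nat zero)). Vec (Pi (x : Nat). Nat) zero
observation: reduction starts at an elimNat iota-redex, and 17 normal-order steps reach the normal form.


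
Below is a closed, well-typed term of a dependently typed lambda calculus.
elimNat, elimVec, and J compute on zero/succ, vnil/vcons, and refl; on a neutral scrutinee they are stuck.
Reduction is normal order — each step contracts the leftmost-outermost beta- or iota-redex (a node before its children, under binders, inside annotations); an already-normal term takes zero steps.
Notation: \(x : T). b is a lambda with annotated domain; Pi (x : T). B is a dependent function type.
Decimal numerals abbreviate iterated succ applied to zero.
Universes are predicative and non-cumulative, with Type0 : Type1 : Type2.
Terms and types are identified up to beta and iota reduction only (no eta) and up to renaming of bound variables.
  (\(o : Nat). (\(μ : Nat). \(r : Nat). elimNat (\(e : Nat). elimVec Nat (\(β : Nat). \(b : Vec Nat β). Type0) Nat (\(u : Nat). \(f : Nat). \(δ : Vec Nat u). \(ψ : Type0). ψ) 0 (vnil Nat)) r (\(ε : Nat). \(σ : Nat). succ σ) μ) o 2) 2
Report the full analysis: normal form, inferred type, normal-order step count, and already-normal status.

resulting normal form:
  4
inferred type:
  Nat
steps to reach normal form (normal order): 10
started in normal form: no
first redex: a beta-redex


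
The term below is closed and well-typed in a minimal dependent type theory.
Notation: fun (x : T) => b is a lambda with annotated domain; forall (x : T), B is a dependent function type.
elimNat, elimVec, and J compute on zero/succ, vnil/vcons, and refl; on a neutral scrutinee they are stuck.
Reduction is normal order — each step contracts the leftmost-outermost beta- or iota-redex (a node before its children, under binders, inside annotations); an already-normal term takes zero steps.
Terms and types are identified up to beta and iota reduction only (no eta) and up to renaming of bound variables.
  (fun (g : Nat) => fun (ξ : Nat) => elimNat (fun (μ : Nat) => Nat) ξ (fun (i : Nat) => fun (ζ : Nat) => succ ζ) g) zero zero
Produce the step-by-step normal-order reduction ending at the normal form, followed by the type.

normal-order reduction sequence:
  (fun (g : Nat) => fun (ξ : Nat) => elimNat (fun (μ : Nat) => Nat) ξ (fun (i : Nat) => fun (ζ : Nat) => succ ζ) g) zero zero
  ~> (fun (g : Nat) => elimNat (fun (ξ : Nat) => Nat) g (fun (μ : Nat) => fun (i : Nat) => succ i) zero) zero
  ~> elimNat (fun (g : Nat) => Nat) zero (fun (ξ : Nat) => fun (μ : Nat) => succ μ) zero
  ~> zero
type:
  Nat


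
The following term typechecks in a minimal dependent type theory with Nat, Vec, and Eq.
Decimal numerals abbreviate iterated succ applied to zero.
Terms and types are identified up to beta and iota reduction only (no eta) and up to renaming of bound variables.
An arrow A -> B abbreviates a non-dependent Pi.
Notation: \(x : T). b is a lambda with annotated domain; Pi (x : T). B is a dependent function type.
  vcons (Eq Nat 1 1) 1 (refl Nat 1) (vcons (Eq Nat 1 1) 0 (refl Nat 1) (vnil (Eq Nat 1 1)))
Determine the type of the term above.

inferred type:
  Vec (Eq Nat 1 1) 2


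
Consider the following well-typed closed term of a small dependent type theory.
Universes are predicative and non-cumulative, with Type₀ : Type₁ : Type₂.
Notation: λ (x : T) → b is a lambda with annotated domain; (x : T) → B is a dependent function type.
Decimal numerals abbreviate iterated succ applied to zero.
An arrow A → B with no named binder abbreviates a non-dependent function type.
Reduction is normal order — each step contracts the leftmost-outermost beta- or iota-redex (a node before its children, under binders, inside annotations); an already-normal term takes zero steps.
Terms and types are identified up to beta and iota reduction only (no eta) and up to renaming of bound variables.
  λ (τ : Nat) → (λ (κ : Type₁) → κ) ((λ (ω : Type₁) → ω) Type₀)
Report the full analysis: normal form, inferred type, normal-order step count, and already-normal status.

resulting normal form:
  λ (τ : Nat) → Type₀
type:
  Nat → Type₁
reduction steps (normal order): 2
already normal: no
first contracted redex: a beta-redex


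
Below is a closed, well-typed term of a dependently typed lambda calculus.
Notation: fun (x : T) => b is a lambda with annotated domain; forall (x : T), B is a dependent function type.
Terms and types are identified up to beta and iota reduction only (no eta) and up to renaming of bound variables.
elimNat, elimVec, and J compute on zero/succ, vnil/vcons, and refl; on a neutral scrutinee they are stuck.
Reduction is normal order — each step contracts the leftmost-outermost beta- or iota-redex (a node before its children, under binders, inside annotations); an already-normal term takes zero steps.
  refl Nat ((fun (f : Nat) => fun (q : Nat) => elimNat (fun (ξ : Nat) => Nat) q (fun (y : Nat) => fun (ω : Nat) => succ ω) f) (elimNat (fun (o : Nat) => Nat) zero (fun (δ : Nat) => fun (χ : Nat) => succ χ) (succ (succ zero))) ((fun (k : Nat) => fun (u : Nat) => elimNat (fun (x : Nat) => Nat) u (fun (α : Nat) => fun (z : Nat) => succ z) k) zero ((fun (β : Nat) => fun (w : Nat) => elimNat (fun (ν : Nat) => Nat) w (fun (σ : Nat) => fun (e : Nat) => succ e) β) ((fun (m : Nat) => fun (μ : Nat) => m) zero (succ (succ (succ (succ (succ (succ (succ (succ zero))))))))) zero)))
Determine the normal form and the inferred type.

reduced normal form:
  refl Nat (succ (succ zero))
type:
  Eq Nat (succ (succ zero)) (succ (succ zero))
observation: the leftmost-outermost redex is a beta-redex, and normalization takes 24 steps.


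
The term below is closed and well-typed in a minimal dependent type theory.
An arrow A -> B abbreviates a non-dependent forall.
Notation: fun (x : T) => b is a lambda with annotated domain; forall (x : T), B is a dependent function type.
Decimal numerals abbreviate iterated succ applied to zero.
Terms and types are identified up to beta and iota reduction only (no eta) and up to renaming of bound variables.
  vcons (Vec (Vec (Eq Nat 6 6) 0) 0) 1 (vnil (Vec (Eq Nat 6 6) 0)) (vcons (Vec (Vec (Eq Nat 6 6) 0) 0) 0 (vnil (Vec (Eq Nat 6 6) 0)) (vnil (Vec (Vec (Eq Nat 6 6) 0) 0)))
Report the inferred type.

type:
  Vec (Vec (Vec (Eq Nat 6 6) 0) 0) 2


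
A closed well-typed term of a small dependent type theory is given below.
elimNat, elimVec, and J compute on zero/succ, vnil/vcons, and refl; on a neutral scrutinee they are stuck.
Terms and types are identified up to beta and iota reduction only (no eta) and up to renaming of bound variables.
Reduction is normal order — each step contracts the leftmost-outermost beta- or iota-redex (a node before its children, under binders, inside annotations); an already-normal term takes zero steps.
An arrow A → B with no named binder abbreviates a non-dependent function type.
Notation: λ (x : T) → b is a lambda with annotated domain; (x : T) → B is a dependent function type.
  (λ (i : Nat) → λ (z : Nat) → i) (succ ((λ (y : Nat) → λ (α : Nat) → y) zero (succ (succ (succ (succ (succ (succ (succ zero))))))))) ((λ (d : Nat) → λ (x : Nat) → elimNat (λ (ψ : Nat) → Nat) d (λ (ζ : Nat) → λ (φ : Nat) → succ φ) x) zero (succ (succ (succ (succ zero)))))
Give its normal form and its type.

resulting normal form:
  succ zero
inferred type:
  Nat
observation: the term reaches its normal form after 4 normal-order steps.


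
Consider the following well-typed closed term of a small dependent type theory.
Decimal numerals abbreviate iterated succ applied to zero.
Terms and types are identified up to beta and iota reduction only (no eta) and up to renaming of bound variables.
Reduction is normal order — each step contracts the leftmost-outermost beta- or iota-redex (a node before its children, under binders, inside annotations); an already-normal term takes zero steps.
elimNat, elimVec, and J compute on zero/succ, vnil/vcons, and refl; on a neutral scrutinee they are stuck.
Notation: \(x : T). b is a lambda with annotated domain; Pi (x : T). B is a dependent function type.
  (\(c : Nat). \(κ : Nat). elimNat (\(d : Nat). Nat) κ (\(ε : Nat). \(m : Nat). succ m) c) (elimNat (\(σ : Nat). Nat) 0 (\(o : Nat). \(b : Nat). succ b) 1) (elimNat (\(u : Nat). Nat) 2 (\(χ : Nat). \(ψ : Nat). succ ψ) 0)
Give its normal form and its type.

normal form:
  3
type:
  Nat
observation: the first redex contracted is a beta-redex; the normal form is reached in 11 normal-order steps.


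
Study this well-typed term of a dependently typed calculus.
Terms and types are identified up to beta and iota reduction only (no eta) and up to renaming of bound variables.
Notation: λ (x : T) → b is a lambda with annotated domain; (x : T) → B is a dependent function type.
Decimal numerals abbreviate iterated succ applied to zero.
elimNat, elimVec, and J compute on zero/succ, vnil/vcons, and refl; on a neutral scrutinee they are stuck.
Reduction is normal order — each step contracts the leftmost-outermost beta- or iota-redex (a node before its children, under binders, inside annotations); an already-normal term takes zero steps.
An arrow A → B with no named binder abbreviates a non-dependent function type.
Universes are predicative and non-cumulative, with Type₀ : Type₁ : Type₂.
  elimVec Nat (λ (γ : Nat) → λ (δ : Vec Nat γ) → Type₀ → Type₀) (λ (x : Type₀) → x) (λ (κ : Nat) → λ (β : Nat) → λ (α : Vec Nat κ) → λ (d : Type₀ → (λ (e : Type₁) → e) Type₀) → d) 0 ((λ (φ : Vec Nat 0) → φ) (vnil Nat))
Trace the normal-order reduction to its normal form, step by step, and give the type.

normal-order reduction sequence:
  elimVec Nat (λ (γ : Nat) → λ (δ : Vec Nat γ) → Type₀ → Type₀) (λ (x : Type₀) → x) (λ (κ : Nat) → λ (β : Nat) → λ (α : Vec Nat κ) → λ (d : Type₀ → (λ (e : Type₁) → e) Type₀) → d) 0 ((λ (φ : Vec Nat 0) → φ) (vnil Nat))
  ~> elimVec Nat (λ (γ : Nat) → λ (δ : Vec Nat γ) → Type₀ → Type₀) (λ (x : Type₀) → x) (λ (κ : Nat) → λ (β : Nat) → λ (α : Vec Nat κ) → λ (d : Type₀ → Type₀) → d) 0 ((λ (e : Vec Nat 0) → e) (vnil Nat))
  ~> elimVec Nat (λ (γ : Nat) → λ (δ : Vec Nat γ) → Type₀ → Type₀) (λ (x : Type₀) → x) (λ (κ : Nat) → λ (β : Nat) → λ (α : Vec Nat κ) → λ (d : Type₀ → Type₀) → d) 0 (vnil Nat)
  ~> λ (γ : Type₀) → γ
inferred type:
  Type₀ → Type₀


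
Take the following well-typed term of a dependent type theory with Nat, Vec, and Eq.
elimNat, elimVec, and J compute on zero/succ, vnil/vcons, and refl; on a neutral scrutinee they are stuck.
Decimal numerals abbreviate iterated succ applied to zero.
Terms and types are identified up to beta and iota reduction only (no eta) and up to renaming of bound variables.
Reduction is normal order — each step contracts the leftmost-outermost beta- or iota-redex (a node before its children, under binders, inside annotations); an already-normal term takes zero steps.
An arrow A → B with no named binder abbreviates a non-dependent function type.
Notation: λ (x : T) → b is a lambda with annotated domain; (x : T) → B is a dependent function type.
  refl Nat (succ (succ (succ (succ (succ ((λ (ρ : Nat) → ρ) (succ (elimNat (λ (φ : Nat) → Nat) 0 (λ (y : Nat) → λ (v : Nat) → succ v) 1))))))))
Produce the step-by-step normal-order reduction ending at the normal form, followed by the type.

reduction (normal order):
  refl Nat (succ (succ (succ (succ (succ ((λ (ρ : Nat) → ρ) (succ (elimNat (λ (φ : Nat) → Nat) 0 (λ (y : Nat) → λ (v : Nat) → succ v) 1))))))))
  ~> refl Nat (succ (succ (succ (succ (succ (succ (elimNat (λ (ρ : Nat) → Nat) 0 (λ (φ : Nat) → λ (y : Nat) → succ y) 1)))))))
  ~> refl Nat (succ (succ (succ (succ (succ (succ ((λ (ρ : Nat) → λ (φ : Nat) → succ φ) 0 (elimNat (λ (y : Nat) → Nat) 0 (λ (v : Nat) → λ (b : Nat) → succ b) 0))))))))
  ~> refl Nat (succ (succ (succ (succ (succ (succ ((λ (ρ : Nat) → succ ρ) (elimNat (λ (φ : Nat) → Nat) 0 (λ (y : Nat) → λ (v : Nat) → succ v) 0))))))))
  ~> refl Nat (succ (succ (succ (succ (succ (succ (succ (elimNat (λ (ρ : Nat) → Nat) 0 (λ (φ : Nat) → λ (y : Nat) → succ y) 0))))))))
  ~> refl Nat 7
the term's type:
  Eq Nat 7 7


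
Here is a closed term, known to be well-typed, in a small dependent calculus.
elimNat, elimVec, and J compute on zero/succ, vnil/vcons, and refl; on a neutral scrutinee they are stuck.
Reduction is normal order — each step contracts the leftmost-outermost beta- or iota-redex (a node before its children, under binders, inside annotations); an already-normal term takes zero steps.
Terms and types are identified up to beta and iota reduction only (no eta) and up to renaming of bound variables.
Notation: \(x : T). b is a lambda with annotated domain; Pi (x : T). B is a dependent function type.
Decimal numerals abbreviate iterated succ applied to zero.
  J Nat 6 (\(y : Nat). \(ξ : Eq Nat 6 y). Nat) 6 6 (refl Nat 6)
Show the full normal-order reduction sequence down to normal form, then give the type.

normal-order reduction sequence:
  J Nat 6 (\(y : Nat). \(ξ : Eq Nat 6 y). Nat) 6 6 (refl Nat 6)
  ~> 6
the term's type:
  Nat


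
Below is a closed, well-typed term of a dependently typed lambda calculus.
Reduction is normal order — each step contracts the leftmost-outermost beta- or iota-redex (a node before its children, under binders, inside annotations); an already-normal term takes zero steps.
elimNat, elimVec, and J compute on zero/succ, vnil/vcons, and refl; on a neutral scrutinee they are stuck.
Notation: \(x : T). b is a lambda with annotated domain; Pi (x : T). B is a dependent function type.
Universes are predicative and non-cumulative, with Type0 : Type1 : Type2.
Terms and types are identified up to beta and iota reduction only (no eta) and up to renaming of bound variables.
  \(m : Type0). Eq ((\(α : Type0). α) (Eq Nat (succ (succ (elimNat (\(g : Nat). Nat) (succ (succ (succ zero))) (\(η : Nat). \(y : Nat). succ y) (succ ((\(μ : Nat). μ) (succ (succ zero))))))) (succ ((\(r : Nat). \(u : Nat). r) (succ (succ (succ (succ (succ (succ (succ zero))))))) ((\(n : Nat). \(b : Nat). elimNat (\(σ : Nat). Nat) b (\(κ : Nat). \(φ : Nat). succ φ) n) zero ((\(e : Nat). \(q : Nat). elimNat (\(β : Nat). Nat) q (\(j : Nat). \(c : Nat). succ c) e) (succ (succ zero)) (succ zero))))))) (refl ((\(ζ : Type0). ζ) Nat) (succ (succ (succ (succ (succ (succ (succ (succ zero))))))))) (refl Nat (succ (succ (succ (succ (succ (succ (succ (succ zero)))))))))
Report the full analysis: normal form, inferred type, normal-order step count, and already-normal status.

normal form:
  \(m : Type0). Eq (Eq Nat (succ (succ (succ (succ (succ (succ (succ (succ zero)))))))) (succ (succ (succ (succ (succ (succ (succ (succ zero))))))))) (refl Nat (succ (succ (succ (succ (succ (succ (succ (succ zero))))))))) (refl Nat (succ (succ (succ (succ (succ (succ (succ (succ zero)))))))))
type:
  Pi (m : Type0). Type0
steps to reach normal form (normal order): 15
already normal: no
first contracted redex: a beta-redex


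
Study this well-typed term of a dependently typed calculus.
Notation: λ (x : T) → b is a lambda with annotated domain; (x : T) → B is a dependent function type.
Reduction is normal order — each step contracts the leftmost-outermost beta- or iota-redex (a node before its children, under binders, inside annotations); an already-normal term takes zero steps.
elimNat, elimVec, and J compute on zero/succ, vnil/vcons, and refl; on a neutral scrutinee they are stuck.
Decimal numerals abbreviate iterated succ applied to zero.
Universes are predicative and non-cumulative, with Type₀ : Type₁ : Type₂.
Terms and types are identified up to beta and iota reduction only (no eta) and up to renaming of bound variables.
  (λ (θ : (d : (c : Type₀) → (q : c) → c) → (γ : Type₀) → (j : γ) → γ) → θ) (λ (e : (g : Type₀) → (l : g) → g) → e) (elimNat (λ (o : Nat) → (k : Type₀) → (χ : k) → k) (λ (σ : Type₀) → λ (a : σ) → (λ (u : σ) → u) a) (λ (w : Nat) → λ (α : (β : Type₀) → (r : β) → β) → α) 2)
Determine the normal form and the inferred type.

reduced normal form:
  λ (θ : Type₀) → λ (d : θ) → d
type:
  (θ : Type₀) → (d : θ) → θ
observation: the term reaches its normal form after 10 normal-order steps.


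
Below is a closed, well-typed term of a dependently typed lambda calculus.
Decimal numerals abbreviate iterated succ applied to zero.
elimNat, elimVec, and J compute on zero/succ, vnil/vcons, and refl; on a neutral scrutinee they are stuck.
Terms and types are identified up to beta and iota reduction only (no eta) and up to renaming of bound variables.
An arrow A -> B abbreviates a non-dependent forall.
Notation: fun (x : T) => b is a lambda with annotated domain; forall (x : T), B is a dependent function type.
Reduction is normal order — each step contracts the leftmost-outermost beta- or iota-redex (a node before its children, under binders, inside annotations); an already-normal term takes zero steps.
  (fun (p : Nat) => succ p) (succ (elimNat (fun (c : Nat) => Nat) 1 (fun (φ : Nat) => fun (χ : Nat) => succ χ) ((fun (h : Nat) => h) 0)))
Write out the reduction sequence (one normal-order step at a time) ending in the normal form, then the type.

normal-order reduction sequence:
  (fun (p : Nat) => succ p) (succ (elimNat (fun (c : Nat) => Nat) 1 (fun (φ : Nat) => fun (χ : Nat) => succ χ) ((fun (h : Nat) => h) 0)))
  ~> succ (succ (elimNat (fun (p : Nat) => Nat) 1 (fun (c : Nat) => fun (φ : Nat) => succ φ) ((fun (χ : Nat) => χ) 0)))
  ~> succ (succ (elimNat (fun (p : Nat) => Nat) 1 (fun (c : Nat) => fun (φ : Nat) => succ φ) 0))
  ~> 3
type:
  Nat


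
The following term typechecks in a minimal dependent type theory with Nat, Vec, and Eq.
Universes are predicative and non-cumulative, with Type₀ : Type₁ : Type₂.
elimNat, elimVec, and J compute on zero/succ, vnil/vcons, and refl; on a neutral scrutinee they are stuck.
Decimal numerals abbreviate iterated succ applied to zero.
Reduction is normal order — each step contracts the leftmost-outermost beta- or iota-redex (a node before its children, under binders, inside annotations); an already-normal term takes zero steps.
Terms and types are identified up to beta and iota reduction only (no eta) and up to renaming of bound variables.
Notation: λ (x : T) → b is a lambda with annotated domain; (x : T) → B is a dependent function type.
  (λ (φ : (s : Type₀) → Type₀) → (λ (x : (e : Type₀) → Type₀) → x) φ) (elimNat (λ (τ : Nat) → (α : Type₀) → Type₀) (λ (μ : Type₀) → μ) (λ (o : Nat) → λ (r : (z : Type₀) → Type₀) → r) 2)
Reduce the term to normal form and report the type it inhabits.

reduced normal form:
  λ (φ : Type₀) → φ
the term's type:
  (φ : Type₀) → Type₀
observation: normalization takes exactly 9 steps under the normal-order strategy.


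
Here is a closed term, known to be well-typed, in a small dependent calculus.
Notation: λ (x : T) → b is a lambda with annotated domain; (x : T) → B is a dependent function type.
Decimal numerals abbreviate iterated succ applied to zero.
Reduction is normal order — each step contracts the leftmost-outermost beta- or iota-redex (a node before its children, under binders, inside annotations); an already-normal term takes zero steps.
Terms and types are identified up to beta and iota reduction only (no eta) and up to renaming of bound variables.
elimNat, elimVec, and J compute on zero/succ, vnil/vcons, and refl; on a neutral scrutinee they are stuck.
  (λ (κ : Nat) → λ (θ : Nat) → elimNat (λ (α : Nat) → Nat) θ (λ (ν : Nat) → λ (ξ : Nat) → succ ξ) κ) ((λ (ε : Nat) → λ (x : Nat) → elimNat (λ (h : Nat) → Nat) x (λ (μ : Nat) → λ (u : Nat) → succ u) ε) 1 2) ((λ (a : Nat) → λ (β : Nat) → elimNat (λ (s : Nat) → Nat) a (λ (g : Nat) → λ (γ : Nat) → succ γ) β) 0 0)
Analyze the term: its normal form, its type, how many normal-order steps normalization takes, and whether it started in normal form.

resulting normal form:
  3
the term's type:
  Nat
normal-order step count: 21
started in normal form: no
first redex: a beta-redex


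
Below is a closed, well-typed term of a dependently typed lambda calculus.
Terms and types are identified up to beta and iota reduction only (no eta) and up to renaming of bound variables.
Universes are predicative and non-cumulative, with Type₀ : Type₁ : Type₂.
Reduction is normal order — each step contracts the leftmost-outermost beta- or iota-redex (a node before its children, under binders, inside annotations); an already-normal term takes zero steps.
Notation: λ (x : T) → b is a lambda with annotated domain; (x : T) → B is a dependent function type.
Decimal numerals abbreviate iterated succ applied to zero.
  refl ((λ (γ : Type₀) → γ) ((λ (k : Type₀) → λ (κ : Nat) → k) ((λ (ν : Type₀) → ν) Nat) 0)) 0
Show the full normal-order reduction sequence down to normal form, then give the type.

reduction (normal order):
  refl ((λ (γ : Type₀) → γ) ((λ (k : Type₀) → λ (κ : Nat) → k) ((λ (ν : Type₀) → ν) Nat) 0)) 0
  ~> refl ((λ (γ : Type₀) → λ (k : Nat) → γ) ((λ (κ : Type₀) → κ) Nat) 0) 0
  ~> refl ((λ (γ : Nat) → (λ (k : Type₀) → k) Nat) 0) 0
  ~> refl ((λ (γ : Type₀) → γ) Nat) 0
  ~> refl Nat 0
inferred type:
  Eq Nat 0 0


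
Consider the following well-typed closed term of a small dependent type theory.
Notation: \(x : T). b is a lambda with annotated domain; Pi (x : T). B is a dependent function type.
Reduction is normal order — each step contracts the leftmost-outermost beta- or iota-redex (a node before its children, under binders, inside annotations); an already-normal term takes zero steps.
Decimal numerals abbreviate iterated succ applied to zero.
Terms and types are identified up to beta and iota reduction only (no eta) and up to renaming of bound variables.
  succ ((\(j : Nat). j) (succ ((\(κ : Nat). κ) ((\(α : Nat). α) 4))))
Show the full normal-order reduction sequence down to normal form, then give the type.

reduction (normal order):
  succ ((\(j : Nat). j) (succ ((\(κ : Nat). κ) ((\(α : Nat). α) 4))))
  ~> succ (succ ((\(j : Nat). j) ((\(κ : Nat). κ) 4)))
  ~> succ (succ ((\(j : Nat). j) 4))
  ~> 6
type:
  Nat


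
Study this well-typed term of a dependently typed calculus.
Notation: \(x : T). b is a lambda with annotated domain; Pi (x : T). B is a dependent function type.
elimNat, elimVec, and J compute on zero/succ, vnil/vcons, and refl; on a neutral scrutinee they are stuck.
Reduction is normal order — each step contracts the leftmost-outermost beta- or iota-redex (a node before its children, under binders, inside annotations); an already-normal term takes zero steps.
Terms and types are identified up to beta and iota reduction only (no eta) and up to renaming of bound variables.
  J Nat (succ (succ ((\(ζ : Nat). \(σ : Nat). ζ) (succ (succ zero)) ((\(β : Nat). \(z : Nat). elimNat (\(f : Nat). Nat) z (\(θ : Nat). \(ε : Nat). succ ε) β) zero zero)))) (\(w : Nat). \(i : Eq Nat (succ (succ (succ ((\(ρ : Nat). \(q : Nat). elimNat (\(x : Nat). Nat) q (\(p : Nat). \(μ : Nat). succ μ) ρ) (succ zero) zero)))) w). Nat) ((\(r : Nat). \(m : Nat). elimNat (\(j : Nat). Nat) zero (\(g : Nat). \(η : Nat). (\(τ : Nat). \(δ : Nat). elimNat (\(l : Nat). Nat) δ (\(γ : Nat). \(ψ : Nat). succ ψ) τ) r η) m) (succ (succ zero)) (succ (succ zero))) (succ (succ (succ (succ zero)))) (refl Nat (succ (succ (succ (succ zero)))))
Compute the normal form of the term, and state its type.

resulting normal form:
  succ (succ (succ (succ zero)))
type:
  Nat


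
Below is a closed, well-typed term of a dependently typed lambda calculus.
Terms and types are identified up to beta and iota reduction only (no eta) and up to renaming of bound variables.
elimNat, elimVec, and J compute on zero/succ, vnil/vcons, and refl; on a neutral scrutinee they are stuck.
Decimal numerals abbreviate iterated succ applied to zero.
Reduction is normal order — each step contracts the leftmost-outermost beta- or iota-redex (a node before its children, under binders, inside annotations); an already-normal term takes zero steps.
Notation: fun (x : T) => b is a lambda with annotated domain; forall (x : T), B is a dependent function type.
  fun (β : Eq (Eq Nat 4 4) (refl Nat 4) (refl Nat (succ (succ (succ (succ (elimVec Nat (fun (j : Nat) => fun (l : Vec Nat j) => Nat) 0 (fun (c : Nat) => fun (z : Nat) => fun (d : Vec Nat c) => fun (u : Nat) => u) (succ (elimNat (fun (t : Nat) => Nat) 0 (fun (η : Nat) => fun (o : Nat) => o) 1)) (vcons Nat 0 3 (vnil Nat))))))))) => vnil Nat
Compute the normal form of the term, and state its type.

reduced normal form:
  fun (β : Eq (Eq Nat 4 4) (refl Nat 4) (refl Nat 4)) => vnil Nat
type:
  forall (β : Eq (Eq Nat 4 4) (refl Nat 4) (refl Nat 4)), Vec Nat 0


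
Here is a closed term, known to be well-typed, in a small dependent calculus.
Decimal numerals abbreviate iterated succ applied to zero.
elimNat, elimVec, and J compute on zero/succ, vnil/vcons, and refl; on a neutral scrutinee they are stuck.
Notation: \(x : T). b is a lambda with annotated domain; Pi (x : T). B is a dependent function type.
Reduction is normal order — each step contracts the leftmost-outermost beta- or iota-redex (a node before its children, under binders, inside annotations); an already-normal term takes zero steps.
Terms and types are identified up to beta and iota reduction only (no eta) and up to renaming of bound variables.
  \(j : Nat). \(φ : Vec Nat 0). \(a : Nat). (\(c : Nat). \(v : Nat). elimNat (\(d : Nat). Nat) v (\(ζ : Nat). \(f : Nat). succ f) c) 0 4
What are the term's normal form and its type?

reduced normal form:
  \(j : Nat). \(φ : Vec Nat 0). \(a : Nat). 4
the term's type:
  Pi (j : Nat). Pi (φ : Vec Nat 0). Pi (a : Nat). Nat
observation: 3 normal-order steps separate the term from its normal form.


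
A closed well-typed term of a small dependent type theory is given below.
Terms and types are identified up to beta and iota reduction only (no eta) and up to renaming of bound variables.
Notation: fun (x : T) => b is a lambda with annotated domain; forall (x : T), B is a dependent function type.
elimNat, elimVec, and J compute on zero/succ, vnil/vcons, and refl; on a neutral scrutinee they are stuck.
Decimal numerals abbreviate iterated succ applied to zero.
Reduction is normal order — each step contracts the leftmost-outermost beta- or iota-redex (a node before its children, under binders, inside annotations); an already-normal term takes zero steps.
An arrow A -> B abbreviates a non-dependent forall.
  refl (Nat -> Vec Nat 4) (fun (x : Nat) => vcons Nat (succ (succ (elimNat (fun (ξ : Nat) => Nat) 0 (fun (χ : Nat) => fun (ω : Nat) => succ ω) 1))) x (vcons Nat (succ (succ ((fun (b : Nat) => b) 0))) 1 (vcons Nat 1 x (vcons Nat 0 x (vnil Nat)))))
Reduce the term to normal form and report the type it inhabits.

reduced normal form:
  refl (Nat -> Vec Nat 4) (fun (x : Nat) => vcons Nat 3 x (vcons Nat 2 1 (vcons Nat 1 x (vcons Nat 0 x (vnil Nat)))))
inferred type:
  Eq (Nat -> Vec Nat 4) (fun (x : Nat) => vcons Nat 3 x (vcons Nat 2 1 (vcons Nat 1 x (vcons Nat 0 x (vnil Nat))))) (fun (ξ : Nat) => vcons Nat 3 ξ (vcons Nat 2 1 (vcons Nat 1 ξ (vcons Nat 0 ξ (vnil Nat)))))


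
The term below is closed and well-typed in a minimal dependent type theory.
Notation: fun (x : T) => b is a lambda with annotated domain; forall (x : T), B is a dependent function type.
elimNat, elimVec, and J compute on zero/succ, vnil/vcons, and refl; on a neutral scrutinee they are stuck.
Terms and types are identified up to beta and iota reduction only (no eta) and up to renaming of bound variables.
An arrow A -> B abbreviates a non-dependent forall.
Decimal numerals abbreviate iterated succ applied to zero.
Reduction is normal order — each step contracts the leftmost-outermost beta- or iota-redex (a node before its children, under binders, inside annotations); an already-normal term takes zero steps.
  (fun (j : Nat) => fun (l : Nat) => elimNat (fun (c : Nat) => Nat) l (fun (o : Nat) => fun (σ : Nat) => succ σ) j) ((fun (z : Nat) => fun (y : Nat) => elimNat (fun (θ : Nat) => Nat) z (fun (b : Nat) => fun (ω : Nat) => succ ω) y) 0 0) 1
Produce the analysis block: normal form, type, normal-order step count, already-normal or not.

normal form:
  1
the term's type:
  Nat
normal-order step count: 6
already normal: no
first redex: a beta-redex


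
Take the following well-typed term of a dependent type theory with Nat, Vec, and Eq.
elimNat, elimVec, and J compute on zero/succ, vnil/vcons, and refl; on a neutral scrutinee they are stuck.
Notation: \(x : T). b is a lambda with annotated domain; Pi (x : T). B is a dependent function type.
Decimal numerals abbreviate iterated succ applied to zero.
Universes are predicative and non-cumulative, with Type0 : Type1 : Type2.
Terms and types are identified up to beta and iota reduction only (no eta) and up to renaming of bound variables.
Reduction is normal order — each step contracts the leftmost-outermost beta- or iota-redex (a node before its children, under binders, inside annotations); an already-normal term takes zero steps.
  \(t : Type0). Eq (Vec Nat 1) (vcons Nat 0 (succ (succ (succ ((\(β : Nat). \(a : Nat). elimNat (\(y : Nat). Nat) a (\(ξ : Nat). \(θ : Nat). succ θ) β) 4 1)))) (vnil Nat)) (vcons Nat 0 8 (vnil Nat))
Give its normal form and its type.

normal form:
  \(t : Type0). Eq (Vec Nat 1) (vcons Nat 0 8 (vnil Nat)) (vcons Nat 0 8 (vnil Nat))
the term's type:
  Pi (t : Type0). Type0
observation: the leftmost-outermost redex is a beta-redex, and normalization takes 15 steps.


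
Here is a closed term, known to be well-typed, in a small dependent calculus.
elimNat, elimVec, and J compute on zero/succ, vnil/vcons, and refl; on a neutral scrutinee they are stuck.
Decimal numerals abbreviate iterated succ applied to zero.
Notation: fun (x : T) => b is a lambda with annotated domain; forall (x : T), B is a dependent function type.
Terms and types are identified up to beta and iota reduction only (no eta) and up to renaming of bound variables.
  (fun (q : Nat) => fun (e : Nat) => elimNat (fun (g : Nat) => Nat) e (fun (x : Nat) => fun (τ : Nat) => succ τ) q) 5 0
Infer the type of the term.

type:
  Nat


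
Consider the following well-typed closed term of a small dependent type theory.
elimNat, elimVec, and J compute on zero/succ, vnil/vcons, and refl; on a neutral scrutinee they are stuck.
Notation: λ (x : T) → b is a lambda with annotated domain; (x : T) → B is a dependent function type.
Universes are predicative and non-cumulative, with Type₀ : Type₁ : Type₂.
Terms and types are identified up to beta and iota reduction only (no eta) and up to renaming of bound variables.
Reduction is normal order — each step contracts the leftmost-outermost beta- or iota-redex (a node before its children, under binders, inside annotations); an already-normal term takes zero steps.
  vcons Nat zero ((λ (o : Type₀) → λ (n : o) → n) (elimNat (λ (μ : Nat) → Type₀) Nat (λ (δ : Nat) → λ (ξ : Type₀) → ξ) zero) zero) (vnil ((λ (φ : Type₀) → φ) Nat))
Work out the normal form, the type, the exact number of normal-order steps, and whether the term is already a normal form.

resulting normal form:
  vcons Nat zero zero (vnil Nat)
inferred type:
  Vec Nat (succ zero)
reduction steps (normal order): 3
term was already normal: no
first redex: a beta-redex


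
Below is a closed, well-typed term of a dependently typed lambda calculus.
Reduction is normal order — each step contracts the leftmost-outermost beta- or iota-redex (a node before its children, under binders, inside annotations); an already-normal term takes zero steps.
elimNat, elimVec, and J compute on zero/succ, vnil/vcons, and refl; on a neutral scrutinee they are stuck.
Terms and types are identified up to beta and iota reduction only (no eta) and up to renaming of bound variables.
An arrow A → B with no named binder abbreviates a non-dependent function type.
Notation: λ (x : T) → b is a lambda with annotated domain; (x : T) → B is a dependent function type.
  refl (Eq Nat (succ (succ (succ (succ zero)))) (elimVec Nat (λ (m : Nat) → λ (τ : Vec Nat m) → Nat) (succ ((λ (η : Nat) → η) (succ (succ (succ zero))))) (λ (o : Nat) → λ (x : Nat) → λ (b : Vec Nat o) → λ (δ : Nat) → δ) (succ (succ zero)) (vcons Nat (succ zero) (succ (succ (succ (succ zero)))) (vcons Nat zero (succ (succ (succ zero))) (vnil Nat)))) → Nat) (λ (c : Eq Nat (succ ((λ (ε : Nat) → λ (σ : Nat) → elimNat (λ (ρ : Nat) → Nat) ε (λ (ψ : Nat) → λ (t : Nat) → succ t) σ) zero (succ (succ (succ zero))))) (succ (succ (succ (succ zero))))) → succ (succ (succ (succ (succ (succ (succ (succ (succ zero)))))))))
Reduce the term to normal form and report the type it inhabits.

resulting normal form:
  refl (Eq Nat (succ (succ (succ (succ zero)))) (succ (succ (succ (succ zero)))) → Nat) (λ (m : Eq Nat (succ (succ (succ (succ zero)))) (succ (succ (succ (succ zero))))) → succ (succ (succ (succ (succ (succ (succ (succ (succ zero)))))))))
type:
  Eq (Eq Nat (succ (succ (succ (succ zero)))) (succ (succ (succ (succ zero)))) → Nat) (λ (m : Eq Nat (succ (succ (succ (succ zero)))) (succ (succ (succ (succ zero))))) → succ (succ (succ (succ (succ (succ (succ (succ (succ zero))))))))) (λ (τ : Eq Nat (succ (succ (succ (succ zero)))) (succ (succ (succ (succ zero))))) → succ (succ (succ (succ (succ (succ (succ (succ (succ zero)))))))))
observation: the first redex contracted is an elimVec iota-redex; the normal form is reached in 24 normal-order steps.


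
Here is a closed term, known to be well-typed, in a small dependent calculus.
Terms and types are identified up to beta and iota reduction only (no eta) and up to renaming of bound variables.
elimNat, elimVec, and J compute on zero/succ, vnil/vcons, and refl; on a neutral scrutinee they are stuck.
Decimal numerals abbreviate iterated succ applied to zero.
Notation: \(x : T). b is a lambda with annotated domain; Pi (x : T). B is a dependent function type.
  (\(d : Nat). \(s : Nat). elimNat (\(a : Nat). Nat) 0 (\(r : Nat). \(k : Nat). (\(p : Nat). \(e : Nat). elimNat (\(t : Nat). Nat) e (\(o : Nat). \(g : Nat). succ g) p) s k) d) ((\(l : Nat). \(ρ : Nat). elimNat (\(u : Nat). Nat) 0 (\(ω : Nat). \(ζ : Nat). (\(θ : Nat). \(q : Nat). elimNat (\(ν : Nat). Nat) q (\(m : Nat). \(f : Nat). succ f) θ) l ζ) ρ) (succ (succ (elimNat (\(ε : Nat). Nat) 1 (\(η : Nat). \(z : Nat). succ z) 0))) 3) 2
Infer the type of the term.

the term's type:
  Nat


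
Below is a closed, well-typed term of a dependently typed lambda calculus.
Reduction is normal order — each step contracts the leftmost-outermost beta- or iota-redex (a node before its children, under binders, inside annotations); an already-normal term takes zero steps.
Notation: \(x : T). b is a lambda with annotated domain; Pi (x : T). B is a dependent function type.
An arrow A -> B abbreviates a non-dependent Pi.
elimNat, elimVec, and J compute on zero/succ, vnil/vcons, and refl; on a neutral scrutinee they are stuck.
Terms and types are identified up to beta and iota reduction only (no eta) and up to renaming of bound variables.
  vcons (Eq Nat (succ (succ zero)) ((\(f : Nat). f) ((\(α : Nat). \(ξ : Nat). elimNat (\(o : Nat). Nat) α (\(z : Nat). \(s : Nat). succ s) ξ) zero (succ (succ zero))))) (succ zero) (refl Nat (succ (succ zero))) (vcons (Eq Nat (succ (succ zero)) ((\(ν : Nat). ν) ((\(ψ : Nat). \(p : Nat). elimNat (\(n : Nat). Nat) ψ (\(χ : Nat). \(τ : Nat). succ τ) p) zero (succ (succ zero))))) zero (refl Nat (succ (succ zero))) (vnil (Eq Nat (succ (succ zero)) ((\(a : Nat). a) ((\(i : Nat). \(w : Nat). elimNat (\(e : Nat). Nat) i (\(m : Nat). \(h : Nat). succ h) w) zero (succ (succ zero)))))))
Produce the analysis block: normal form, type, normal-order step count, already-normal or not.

reduced normal form:
  vcons (Eq Nat (succ (succ zero)) (succ (succ zero))) (succ zero) (refl Nat (succ (succ zero))) (vcons (Eq Nat (succ (succ zero)) (succ (succ zero))) zero (refl Nat (succ (succ zero))) (vnil (Eq Nat (succ (succ zero)) (succ (succ zero)))))
type:
  Vec (Eq Nat (succ (succ zero)) (succ (succ zero))) (succ (succ zero))
steps to reach normal form (normal order): 30
already normal: no
first redex: a beta-redex


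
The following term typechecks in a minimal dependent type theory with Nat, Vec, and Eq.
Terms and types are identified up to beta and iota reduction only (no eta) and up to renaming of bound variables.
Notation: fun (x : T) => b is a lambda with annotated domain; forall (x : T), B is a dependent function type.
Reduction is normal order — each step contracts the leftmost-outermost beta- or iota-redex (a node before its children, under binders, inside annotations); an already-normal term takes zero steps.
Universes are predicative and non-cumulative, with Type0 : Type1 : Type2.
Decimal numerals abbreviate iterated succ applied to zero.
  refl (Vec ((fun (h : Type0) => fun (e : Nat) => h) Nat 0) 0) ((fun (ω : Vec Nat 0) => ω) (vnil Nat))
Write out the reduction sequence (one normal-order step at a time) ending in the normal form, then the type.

reduction (normal order):
  refl (Vec ((fun (h : Type0) => fun (e : Nat) => h) Nat 0) 0) ((fun (ω : Vec Nat 0) => ω) (vnil Nat))
  ~> refl (Vec ((fun (h : Nat) => Nat) 0) 0) ((fun (e : Vec Nat 0) => e) (vnil Nat))
  ~> refl (Vec Nat 0) ((fun (h : Vec Nat 0) => h) (vnil Nat))
  ~> refl (Vec Nat 0) (vnil Nat)
type:
  Eq (Vec Nat 0) (vnil Nat) (vnil Nat)


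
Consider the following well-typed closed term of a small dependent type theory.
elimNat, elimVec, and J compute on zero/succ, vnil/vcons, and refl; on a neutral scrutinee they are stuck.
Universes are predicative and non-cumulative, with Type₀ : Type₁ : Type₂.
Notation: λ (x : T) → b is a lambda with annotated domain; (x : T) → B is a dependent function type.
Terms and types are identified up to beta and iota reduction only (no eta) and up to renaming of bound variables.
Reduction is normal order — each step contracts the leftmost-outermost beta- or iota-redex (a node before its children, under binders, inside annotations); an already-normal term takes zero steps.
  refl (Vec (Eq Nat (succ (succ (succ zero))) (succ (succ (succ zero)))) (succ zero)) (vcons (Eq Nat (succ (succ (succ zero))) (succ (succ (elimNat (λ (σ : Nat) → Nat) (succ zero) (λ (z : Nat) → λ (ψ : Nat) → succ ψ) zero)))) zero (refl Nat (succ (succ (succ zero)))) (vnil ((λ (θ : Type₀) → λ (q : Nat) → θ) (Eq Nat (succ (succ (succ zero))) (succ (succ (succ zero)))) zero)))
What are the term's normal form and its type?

normal form:
  refl (Vec (Eq Nat (succ (succ (succ zero))) (succ (succ (succ zero)))) (succ zero)) (vcons (Eq Nat (succ (succ (succ zero))) (succ (succ (succ zero)))) zero (refl Nat (succ (succ (succ zero)))) (vnil (Eq Nat (succ (succ (succ zero))) (succ (succ (succ zero))))))
type:
  Eq (Vec (Eq Nat (succ (succ (succ zero))) (succ (succ (succ zero)))) (succ zero)) (vcons (Eq Nat (succ (succ (succ zero))) (succ (succ (succ zero)))) zero (refl Nat (succ (succ (succ zero)))) (vnil (Eq Nat (succ (succ (succ zero))) (succ (succ (succ zero)))))) (vcons (Eq Nat (succ (succ (succ zero))) (succ (succ (succ zero)))) zero (refl Nat (succ (succ (succ zero)))) (vnil (Eq Nat (succ (succ (succ zero))) (succ (succ (succ zero))))))
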